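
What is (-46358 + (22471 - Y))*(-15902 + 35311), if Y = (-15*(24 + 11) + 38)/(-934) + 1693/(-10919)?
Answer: -4728258072188937/10198346 ≈ -4.6363e+8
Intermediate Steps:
Y = 3736291/10198346 (Y = (-15*35 + 38)*(-1/934) + 1693*(-1/10919) = (-525 + 38)*(-1/934) - 1693/10919 = -487*(-1/934) - 1693/10919 = 487/934 - 1693/10919 = 3736291/10198346 ≈ 0.36636)
(-46358 + (22471 - Y))*(-15902 + 35311) = (-46358 + (22471 - 1*3736291/10198346))*(-15902 + 35311) = (-46358 + (22471 - 3736291/10198346))*19409 = (-46358 + 229163296675/10198346)*19409 = -243611627193/10198346*19409 = -4728258072188937/10198346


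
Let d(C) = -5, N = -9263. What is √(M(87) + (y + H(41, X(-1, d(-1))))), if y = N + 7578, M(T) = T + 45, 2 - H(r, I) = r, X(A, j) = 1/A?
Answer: 2*I*√398 ≈ 39.9*I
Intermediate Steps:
H(r, I) = 2 - r
M(T) = 45 + T
y = -1685 (y = -9263 + 7578 = -1685)
√(M(87) + (y + H(41, X(-1, d(-1))))) = √((45 + 87) + (-1685 + (2 - 1*41))) = √(132 + (-1685 + (2 - 41))) = √(132 + (-1685 - 39)) = √(132 - 1724) = √(-1592) = 2*I*√398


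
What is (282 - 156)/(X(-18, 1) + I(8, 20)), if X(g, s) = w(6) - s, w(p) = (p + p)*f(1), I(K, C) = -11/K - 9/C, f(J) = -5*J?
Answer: -720/359 ≈ -2.0056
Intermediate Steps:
w(p) = -10*p (w(p) = (p + p)*(-5*1) = (2*p)*(-5) = -10*p)
X(g, s) = -60 - s (X(g, s) = -10*6 - s = -60 - s)
(282 - 156)/(X(-18, 1) + I(8, 20)) = (282 - 156)/((-60 - 1*1) + (-11/8 - 9/20)) = 126/((-60 - 1) + (-11*⅛ - 9*1/20)) = 126/(-61 + (-11/8 - 9/20)) = 126/(-61 - 73/40) = 126/(-2513/40) = 126*(-40/2513) = -720/359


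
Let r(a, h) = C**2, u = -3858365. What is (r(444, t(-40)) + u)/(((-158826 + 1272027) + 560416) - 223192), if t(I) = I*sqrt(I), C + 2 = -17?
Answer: -3858004/1450425 ≈ -2.6599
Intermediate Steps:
C = -19 (C = -2 - 17 = -19)
t(I) = I**(3/2)
r(a, h) = 361 (r(a, h) = (-19)**2 = 361)
(r(444, t(-40)) + u)/(((-158826 + 1272027) + 560416) - 223192) = (361 - 3858365)/(((-158826 + 1272027) + 560416) - 223192) = -3858004/((1113201 + 560416) - 223192) = -3858004/(1673617 - 223192) = -3858004/1450425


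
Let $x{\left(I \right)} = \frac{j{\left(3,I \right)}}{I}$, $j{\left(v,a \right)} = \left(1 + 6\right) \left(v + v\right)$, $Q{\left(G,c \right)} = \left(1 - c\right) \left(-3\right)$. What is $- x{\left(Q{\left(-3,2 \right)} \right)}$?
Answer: $-14$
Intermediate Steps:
$Q{\left(G,c \right)} = -3 + 3 c$
$j{\left(v,a \right)} = 14 v$ ($j{\left(v,a \right)} = 7 \cdot 2 v = 14 v$)
$x{\left(I \right)} = \frac{42}{I}$ ($x{\left(I \right)} = \frac{14 \cdot 3}{I} = \frac{42}{I}$)
$- x{\left(Q{\left(-3,2 \right)} \right)} = - \frac{42}{-3 + 3 \cdot 2} = - \frac{42}{-3 + 6} = - \frac{42}{3} = \left(-1\right) 14 = -14$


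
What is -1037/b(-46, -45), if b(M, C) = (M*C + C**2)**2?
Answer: -1037/16769025 ≈ -6.1840e-5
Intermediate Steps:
b(M, C) = (C**2 + C*M)**2 (b(M, C) = (C*M + C**2)**2 = (C**2 + C*M)**2)
-1037/b(-46, -45) = -1037*1/(2025*(-45 - 46)**2) = -1037/(2025*(-91)**2) = -1037/(2025*8281) = -1037/16769025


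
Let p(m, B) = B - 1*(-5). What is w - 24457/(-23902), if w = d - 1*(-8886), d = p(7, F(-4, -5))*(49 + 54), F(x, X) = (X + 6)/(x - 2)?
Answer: 9093926/969 ≈ 9384.9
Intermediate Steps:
F(x, X) = (6 + X)/(-2 + x)
p(m, B) = 5 + B (p(m, B) = B + 5 = 5 + B)
d = 2987/6 (d = (5 + (6 - 5)/(-2 - 4))*(49 + 54) = (5 + 1/(-6))*103 = (5 - 1/6*1)*103 = (5 - 1/6)*103 = (29/6)*103 = 2987/6 ≈ 497.83)
w = 56303/6 (w = 2987/6 - 1*(-8886) = 2987/6 + 8886 = 56303/6 ≈ 9383.8)
w - 24457/(-23902) = 56303/6 - 24457/(-23902) = 56303/6 - 24457*(-1/23902) = 56303/6 + 661/646 = 9093926/969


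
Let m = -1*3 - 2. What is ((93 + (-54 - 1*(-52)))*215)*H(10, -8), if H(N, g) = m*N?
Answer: -978250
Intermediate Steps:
m = -5 (m = -3 - 2 = -5)
H(N, g) = -5*N
((93 + (-54 - 1*(-52)))*215)*H(10, -8) = ((93 + (-54 - 1*(-52)))*215)*(-5*10) = ((93 + (-54 + 52))*215)*(-50) = ((93 - 2)*215)*(-50) = (91*215)*(-50) = 19565*(-50) = -978250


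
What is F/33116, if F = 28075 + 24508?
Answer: 52583/33116 ≈ 1.5878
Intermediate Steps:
F = 52583
F/33116 = 52583/33116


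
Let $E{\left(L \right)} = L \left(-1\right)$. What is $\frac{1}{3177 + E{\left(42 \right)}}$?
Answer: $\frac{1}{3135} \approx 0.00031898$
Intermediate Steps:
$E{\left(L \right)} = - L$
$\frac{1}{3177 + E{\left(42 \right)}} = \frac{1}{3177 - 42} = \frac{1}{3135}$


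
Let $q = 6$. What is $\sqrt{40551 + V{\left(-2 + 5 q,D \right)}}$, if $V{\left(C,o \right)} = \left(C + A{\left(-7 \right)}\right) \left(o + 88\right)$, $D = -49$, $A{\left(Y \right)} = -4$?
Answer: $\sqrt{41487} \approx 203.68$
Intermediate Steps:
$V{\left(C,o \right)} = \left(-4 + C\right) \left(88 + o\right)$ ($V{\left(C,o \right)} = \left(C - 4\right) \left(o + 88\right) = \left(-4 + C\right) \left(88 + o\right)$)
$\sqrt{40551 + V{\left(-2 + 5 q,D \right)}} = \sqrt{40551 + \left(-352 - -196 + 88 \left(-2 + 5 \cdot 6\right) + \left(-2 + 5 \cdot 6\right) \left(-49\right)\right)} = \sqrt{40551 + \left(-352 + 196 + 88 \left(-2 + 30\right) + \left(-2 + 30\right) \left(-49\right)\right)} = \sqrt{40551 + \left(-352 + 196 + 88 \cdot 28 + 28 \left(-49\right)\right)} = \sqrt{40551 + \left(-352 + 196 + 2464 - 1372\right)} = \sqrt{40551 + 936} = \sqrt{41487}$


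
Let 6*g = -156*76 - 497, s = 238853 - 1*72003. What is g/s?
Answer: -12353/1001100 ≈ -0.012339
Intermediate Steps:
s = 166850 (s = 238853 - 72003 = 166850)
g = -12353/6 (g = (-156*76 - 497)/6 = (-11856 - 497)/6 = (⅙)*(-12353) = -12353/6 ≈ -2058.8)
g/s = -12353/6/166850 = -12353/6*1/166850 = -12353/1001100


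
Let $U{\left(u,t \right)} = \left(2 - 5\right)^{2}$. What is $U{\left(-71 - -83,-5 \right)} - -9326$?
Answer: $9335$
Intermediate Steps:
$U{\left(u,t \right)} = 9$ ($U{\left(u,t \right)} = \left(-3\right)^{2} = 9$)
$U{\left(-71 - -83,-5 \right)} - -9326 = 9 - -9326 = 9 + 9326 = 9335$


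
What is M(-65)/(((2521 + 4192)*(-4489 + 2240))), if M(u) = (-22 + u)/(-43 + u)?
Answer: -29/543511332 ≈ -5.3357e-8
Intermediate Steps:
M(u) = (-22 + u)/(-43 + u)
M(-65)/(((2521 + 4192)*(-4489 + 2240))) = ((-22 - 65)/(-43 - 65))/(((2521 + 4192)*(-4489 + 2240))) = (-87/(-108))/((6713*(-2249))) = -1/108*(-87)/(-15097537) = (29/36)*(-1/15097537) = -29/543511332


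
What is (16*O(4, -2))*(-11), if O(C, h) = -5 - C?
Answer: 1584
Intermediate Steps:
(16*O(4, -2))*(-11) = (16*(-5 - 1*4))*(-11) = (16*(-5 - 4))*(-11) = (16*(-9))*(-11) = -144*(-11) = 1584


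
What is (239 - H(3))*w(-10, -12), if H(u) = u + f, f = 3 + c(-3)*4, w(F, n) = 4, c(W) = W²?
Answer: 788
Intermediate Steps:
f = 39 (f = 3 + (-3)²*4 = 3 + 9*4 = 3 + 36 = 39)
H(u) = 39 + u (H(u) = u + 39 = 39 + u)
(239 - H(3))*w(-10, -12) = (239 - (39 + 3))*4 = (239 - 1*42)*4 = (239 - 42)*4 = 197*4 = 788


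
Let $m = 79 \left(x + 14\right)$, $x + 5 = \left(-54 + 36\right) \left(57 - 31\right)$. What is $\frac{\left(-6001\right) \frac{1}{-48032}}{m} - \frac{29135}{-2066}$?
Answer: $\frac{1492472874631}{105833180448} \approx 14.102$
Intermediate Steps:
$x = -473$ ($x = -5 + \left(-54 + 36\right) \left(57 - 31\right) = -5 - 468 = -473$)
$m = -36261$ ($m = 79 \left(-473 + 14\right) = 79 \left(-459\right) = -36261$)
$\frac{\left(-6001\right) \frac{1}{-48032}}{m} - \frac{29135}{-2066} = \frac{\left(-6001\right) \frac{1}{-48032}}{-36261} - \frac{29135}{-2066} = \left(-6001\right) \left(- \frac{1}{48032}\right) \left(- \frac{1}{36261}\right) - - \frac{29135}{2066} = \frac{6001}{48032} \left(- \frac{1}{36261}\right) + \frac{29135}{2066} = - \frac{353}{102452256} + \frac{29135}{2066} = \frac{1492472874631}{105833180448}$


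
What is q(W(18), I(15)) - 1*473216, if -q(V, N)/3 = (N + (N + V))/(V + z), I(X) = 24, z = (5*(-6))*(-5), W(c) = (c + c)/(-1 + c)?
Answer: -203956522/431 ≈ -4.7322e+5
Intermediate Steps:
W(c) = 2*c/(-1 + c) (W(c) = (2*c)/(-1 + c) = 2*c/(-1 + c))
z = 150 (z = -30*(-5) = 150)
q(V, N) = -3*(V + 2*N)/(150 + V) (q(V, N) = -3*(N + (N + V))/(V + 150) = -3*(V + 2*N)/(150 + V))
q(W(18), I(15)) - 1*473216 = 3*(-2*18/(-1 + 18) - 2*24)/(150 + 2*18/(-1 + 18)) - 1*473216 = 3*(-2*18/17 - 48)/(150 + 2*18/17) - 473216 = 3*(-2*18/17 - 48)/(150 + 2*18*(1/17)) - 473216 = 3*(-1*36/17 - 48)/(150 + 36/17) - 473216 = 3*(-36/17 - 48)/(2586/17) - 473216 = 3*(17/2586)*(-852/17) - 473216 = -426/431 - 473216 = -203956522/431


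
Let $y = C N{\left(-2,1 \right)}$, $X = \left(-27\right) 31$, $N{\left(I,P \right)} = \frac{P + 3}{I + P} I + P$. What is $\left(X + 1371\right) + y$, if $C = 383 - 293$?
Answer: $1344$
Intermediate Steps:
$N{\left(I,P \right)} = P + \frac{I \left(3 + P\right)}{I + P}$ ($N{\left(I,P \right)} = \frac{3 + P}{I + P} I + P = \frac{I \left(3 + P\right)}{I + P} + P = P + \frac{I \left(3 + P\right)}{I + P}$)
$X = -837$
$C = 90$
$y = 810$ ($y = 90 \frac{1^{2} + 3 \left(-2\right) + 2 \left(-2\right) 1}{-2 + 1} = 90 \frac{1 - 6 - 4}{-1} = 90 \left(\left(-1\right) \left(-9\right)\right) = 90 \cdot 9 = 810$)
$\left(X + 1371\right) + y = \left(-837 + 1371\right) + 810 = 534 + 810 = 1344$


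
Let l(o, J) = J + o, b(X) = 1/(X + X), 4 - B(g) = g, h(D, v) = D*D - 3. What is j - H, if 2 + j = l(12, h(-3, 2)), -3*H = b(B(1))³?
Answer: 10369/648 ≈ 16.002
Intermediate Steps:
h(D, v) = -3 + D² (h(D, v) = D² - 3 = -3 + D²)
B(g) = 4 - g
b(X) = 1/(2*X)
H = -1/648 (H = -1/(8*(4 - 1*1)³)/3 = -1/(8*(4 - 1)³)/3 = -((½)/3)³/3 = -((½)*(⅓))³/3 = -(⅙)³/3 = -⅓*1/216 = -1/648 ≈ -0.0015432)
j = 16 (j = -2 + ((-3 + (-3)²) + 12) = -2 + ((-3 + 9) + 12) = -2 + (6 + 12) = -2 + 18 = 16)
j - H = 16 - 1*(-1/648) = 16 + 1/648 = 10369/648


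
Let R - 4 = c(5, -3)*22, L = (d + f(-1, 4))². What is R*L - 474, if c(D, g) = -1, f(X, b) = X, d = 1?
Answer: -474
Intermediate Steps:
L = 0 (L = (1 - 1)² = 0² = 0)
R = -18 (R = 4 - 1*22 = 4 - 22 = -18)
R*L - 474 = -18*0 - 474 = 0 - 474 = -474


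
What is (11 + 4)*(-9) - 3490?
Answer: -3625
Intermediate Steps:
(11 + 4)*(-9) - 3490 = 15*(-9) - 3490 = -135 - 3490 = -3625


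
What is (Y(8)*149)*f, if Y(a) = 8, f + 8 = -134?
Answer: -169264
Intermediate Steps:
f = -142 (f = -8 - 134 = -142)
(Y(8)*149)*f = (8*149)*(-142) = 1192*(-142) = -169264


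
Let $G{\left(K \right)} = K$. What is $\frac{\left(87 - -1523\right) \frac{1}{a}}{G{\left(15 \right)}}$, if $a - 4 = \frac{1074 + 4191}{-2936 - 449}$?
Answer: $\frac{217994}{4965} \approx 43.906$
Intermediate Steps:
$a = \frac{1655}{677}$ ($a = 4 + \frac{1074 + 4191}{-2936 - 449} = 4 + \frac{5265}{-3385} = 4 + 5265 \left(- \frac{1}{3385}\right) = 4 - \frac{1053}{677} = \frac{1655}{677} \approx 2.4446$)
$\frac{\left(87 - -1523\right) \frac{1}{a}}{G{\left(15 \right)}} = \frac{\left(87 - -1523\right) \frac{1}{\frac{1655}{677}}}{15} = \left(87 + 1523\right) \frac{677}{1655} \cdot \frac{1}{15} = 1610 \cdot \frac{677}{1655} \cdot \frac{1}{15} = \frac{217994}{331} \cdot \frac{1}{15} = \frac{217994}{4965}$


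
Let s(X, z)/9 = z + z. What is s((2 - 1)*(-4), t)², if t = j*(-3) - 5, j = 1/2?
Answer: 13689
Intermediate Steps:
j = ½ ≈ 0.50000
t = -13/2 (t = (½)*(-3) - 5 = -3/2 - 5 = -13/2 ≈ -6.5000)
s(X, z) = 18*z (s(X, z) = 9*(z + z) = 9*(2*z) = 18*z)
s((2 - 1)*(-4), t)² = (18*(-13/2))² = (-117)² = 13689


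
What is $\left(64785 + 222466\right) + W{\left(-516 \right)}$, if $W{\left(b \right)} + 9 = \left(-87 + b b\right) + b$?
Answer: $552895$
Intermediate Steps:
$W{\left(b \right)} = -96 + b + b^{2}$ ($W{\left(b \right)} = -9 + \left(\left(-87 + b b\right) + b\right) = -9 + \left(\left(-87 + b^{2}\right) + b\right) = -9 + \left(-87 + b + b^{2}\right) = -96 + b + b^{2}$)
$\left(64785 + 222466\right) + W{\left(-516 \right)} = \left(64785 + 222466\right) - \left(612 - 266256\right) = 287251 - -265644 = 287251 + 265644 = 552895$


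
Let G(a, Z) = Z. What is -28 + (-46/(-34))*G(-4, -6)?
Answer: -614/17 ≈ -36.118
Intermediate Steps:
-28 + (-46/(-34))*G(-4, -6) = -28 - 46/(-34)*(-6) = -28 - 46*(-1/34)*(-6) = -28 + (23/17)*(-6) = -28 - 138/17 = -614/17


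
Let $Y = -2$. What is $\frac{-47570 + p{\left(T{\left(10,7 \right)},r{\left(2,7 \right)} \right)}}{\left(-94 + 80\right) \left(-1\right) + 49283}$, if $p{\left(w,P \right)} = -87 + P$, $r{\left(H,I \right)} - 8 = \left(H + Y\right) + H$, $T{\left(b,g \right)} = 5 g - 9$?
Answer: $- \frac{47647}{49297} \approx -0.96653$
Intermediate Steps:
$T{\left(b,g \right)} = -9 + 5 g$
$r{\left(H,I \right)} = 6 + 2 H$ ($r{\left(H,I \right)} = 8 + \left(\left(H - 2\right) + H\right) = 8 + \left(\left(-2 + H\right) + H\right) = 8 + \left(-2 + 2 H\right) = 6 + 2 H$)
$\frac{-47570 + p{\left(T{\left(10,7 \right)},r{\left(2,7 \right)} \right)}}{\left(-94 + 80\right) \left(-1\right) + 49283} = \frac{-47570 + \left(-87 + \left(6 + 2 \cdot 2\right)\right)}{\left(-94 + 80\right) \left(-1\right) + 49283} = \frac{-47570 + \left(-87 + \left(6 + 4\right)\right)}{\left(-14\right) \left(-1\right) + 49283} = \frac{-47570 + \left(-87 + 10\right)}{14 + 49283} = \frac{-47570 - 77}{49297} = \left(-47647\right) \frac{1}{49297} = - \frac{47647}{49297}$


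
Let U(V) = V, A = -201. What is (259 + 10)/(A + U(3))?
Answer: -269/198 ≈ -1.3586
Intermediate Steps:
(259 + 10)/(A + U(3)) = (259 + 10)/(-201 + 3) = 269/(-198) = 269*(-1/198) = -269/198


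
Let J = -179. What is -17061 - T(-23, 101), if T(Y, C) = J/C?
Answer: -1722982/101 ≈ -17059.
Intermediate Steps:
T(Y, C) = -179/C
-17061 - T(-23, 101) = -17061 - (-179)/101 = -17061 - 1*(-179/101) = -17061 + 179/101 = -1722982/101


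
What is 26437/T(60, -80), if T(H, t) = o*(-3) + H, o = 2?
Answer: 26437/54 ≈ 489.57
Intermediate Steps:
T(H, t) = -6 + H (T(H, t) = 2*(-3) + H = -6 + H)
26437/T(60, -80) = 26437/(-6 + 60) = 26437/54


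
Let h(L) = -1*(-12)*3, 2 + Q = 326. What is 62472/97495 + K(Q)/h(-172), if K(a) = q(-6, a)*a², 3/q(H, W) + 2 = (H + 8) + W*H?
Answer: -752511/194990 ≈ -3.8592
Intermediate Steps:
Q = 324 (Q = -2 + 326 = 324)
q(H, W) = 3/(6 + H + H*W) (q(H, W) = 3/(-2 + ((H + 8) + W*H)) = 3/(-2 + ((8 + H) + H*W)) = 3/(-2 + (8 + H + H*W)) = 3/(6 + H + H*W))
K(a) = -a/2 (K(a) = (3/(6 - 6 - 6*a))*a² = (3/((-6*a)))*a² = (3*(-1/(6*a)))*a² = (-1/(2*a))*a² = -a/2)
h(L) = 36 (h(L) = 12*3 = 36)
62472/97495 + K(Q)/h(-172) = 62472/97495 - ½*324/36 = 62472*(1/97495) - 162*1/36 = 62472/97495 - 9/2 = -752511/194990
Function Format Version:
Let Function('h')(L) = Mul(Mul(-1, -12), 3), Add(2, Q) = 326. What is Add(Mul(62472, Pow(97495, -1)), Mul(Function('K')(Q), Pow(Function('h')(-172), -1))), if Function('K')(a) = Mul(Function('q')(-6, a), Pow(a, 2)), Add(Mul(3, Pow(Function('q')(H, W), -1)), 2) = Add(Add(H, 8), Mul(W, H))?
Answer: Rational(-752511, 194990) ≈ -3.8592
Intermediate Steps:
Q = 324 (Q = Add(-2, 326) = 324)
Function('q')(H, W) = Mul(3, Pow(Add(6, H, Mul(H, W)), -1)) (Function('q')(H, W) = Mul(3, Pow(Add(-2, Add(Add(H, 8), Mul(W, H))), -1)) = Mul(3, Pow(Add(-2, Add(Add(8, H), Mul(H, W))), -1)) = Mul(3, Pow(Add(-2, Add(8, H, Mul(H, W))), -1)) = Mul(3, Pow(Add(6, H, Mul(H, W)), -1)))
Function('K')(a) = Mul(Rational(-1, 2), a) (Function('K')(a) = Mul(Mul(3, Pow(Add(6, -6, Mul(-6, a)), -1)), Pow(a, 2)) = Mul(Mul(3, Pow(Mul(-6, a), -1)), Pow(a, 2)) = Mul(Mul(3, Mul(Rational(-1, 6), Pow(a, -1))), Pow(a, 2)) = Mul(Mul(Rational(-1, 2), Pow(a, -1)), Pow(a, 2)) = Mul(Rational(-1, 2), a))
Function('h')(L) = 36 (Function('h')(L) = Mul(12, 3) = 36)
Add(Mul(62472, Pow(97495, -1)), Mul(Function('K')(Q), Pow(Function('h')(-172), -1))) = Add(Mul(62472, Pow(97495, -1)), Mul(Mul(Rational(-1, 2), 324), Pow(36, -1))) = Add(Mul(62472, Rational(1, 97495)), Mul(-162, Rational(1, 36))) = Add(Rational(62472, 97495), Rational(-9, 2)) = Rational(-752511, 194990)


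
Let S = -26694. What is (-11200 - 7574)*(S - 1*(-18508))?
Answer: 153683964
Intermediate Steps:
(-11200 - 7574)*(S - 1*(-18508)) = (-11200 - 7574)*(-26694 - 1*(-18508)) = -18774*(-26694 + 18508) = -18774*(-8186) = 153683964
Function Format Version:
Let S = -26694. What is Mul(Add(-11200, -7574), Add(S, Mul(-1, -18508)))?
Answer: 153683964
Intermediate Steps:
Mul(Add(-11200, -7574), Add(S, Mul(-1, -18508))) = Mul(Add(-11200, -7574), Add(-26694, Mul(-1, -18508))) = Mul(-18774, Add(-26694, 18508)) = Mul(-18774, -8186) = 153683964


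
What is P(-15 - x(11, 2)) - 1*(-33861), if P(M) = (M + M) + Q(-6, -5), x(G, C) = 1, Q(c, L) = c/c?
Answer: 33830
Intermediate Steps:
Q(c, L) = 1
P(M) = 1 + 2*M (P(M) = (M + M) + 1 = 2*M + 1 = 1 + 2*M)
P(-15 - x(11, 2)) - 1*(-33861) = (1 + 2*(-15 - 1*1)) - 1*(-33861) = (1 + 2*(-15 - 1)) + 33861 = (1 + 2*(-16)) + 33861 = (1 - 32) + 33861 = -31 + 33861 = 33830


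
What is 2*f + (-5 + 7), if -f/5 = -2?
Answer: 22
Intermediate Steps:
f = 10 (f = -5*(-2) = 10)
2*f + (-5 + 7) = 2*10 + (-5 + 7) = 20 + 2 = 22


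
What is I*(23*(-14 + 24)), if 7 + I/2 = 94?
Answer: 40020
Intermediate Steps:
I = 174 (I = -14 + 2*94 = -14 + 188 = 174)
I*(23*(-14 + 24)) = 174*(23*(-14 + 24)) = 174*(23*10) = 174*230 = 40020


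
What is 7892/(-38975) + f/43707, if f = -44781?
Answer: -696758373/567826775 ≈ -1.2271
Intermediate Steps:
7892/(-38975) + f/43707 = 7892/(-38975) - 44781/43707 = 7892*(-1/38975) - 44781*1/43707 = -7892/38975 - 14927/14569 = -696758373/567826775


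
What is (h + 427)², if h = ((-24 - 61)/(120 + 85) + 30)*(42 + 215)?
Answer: 108404245504/1681 ≈ 6.4488e+7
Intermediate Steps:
h = 311741/41 (h = (-85/205 + 30)*257 = (-85*1/205 + 30)*257 = (-17/41 + 30)*257 = (1213/41)*257 = 311741/41 ≈ 7603.4)
(h + 427)² = (311741/41 + 427)² = (329248/41)² = 108404245504/1681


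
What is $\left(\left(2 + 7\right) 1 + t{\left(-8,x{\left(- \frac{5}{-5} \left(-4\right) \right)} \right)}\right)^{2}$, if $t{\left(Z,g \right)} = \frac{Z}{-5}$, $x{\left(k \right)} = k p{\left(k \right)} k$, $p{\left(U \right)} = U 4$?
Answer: $\frac{2809}{25} \approx 112.36$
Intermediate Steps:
$p{\left(U \right)} = 4 U$
$x{\left(k \right)} = 4 k^{3}$ ($x{\left(k \right)} = k 4 k k = 4 k^{2} k = 4 k^{3}$)
$t{\left(Z,g \right)} = - \frac{Z}{5}$ ($t{\left(Z,g \right)} = Z \left(- \frac{1}{5}\right) = - \frac{Z}{5}$)
$\left(\left(2 + 7\right) 1 + t{\left(-8,x{\left(- \frac{5}{-5} \left(-4\right) \right)} \right)}\right)^{2} = \left(\left(2 + 7\right) 1 - - \frac{8}{5}\right)^{2} = \left(9 \cdot 1 + \frac{8}{5}\right)^{2} = \left(9 + \frac{8}{5}\right)^{2} = \left(\frac{53}{5}\right)^{2} = \frac{2809}{25}$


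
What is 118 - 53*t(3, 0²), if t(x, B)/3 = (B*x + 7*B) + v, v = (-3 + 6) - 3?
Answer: 118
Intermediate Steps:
v = 0 (v = 3 - 3 = 0)
t(x, B) = 21*B + 3*B*x (t(x, B) = 3*((B*x + 7*B) + 0) = 3*((7*B + B*x) + 0) = 3*(7*B + B*x) = 21*B + 3*B*x)
118 - 53*t(3, 0²) = 118 - 159*0²*(7 + 3) = 118 - 159*0*10 = 118 - 53*0 = 118 + 0 = 118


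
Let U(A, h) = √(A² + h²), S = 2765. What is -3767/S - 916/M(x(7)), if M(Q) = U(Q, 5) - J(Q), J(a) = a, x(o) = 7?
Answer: -3564671/13825 - 916*√74/25 ≈ -573.03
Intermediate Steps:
M(Q) = √(25 + Q²) - Q (M(Q) = √(Q² + 5²) - Q = √(Q² + 25) - Q = √(25 + Q²) - Q)
-3767/S - 916/M(x(7)) = -3767/2765 - 916/(√(25 + 7²) - 1*7) = -3767*1/2765 - 916/(√(25 + 49) - 7) = -3767/2765 - 916/(√74 - 7) = -3767/2765 - 916/(-7 + √74)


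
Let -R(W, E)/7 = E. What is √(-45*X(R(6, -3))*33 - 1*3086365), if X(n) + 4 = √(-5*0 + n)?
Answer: √(-3080425 - 1485*√21) ≈ 1757.1*I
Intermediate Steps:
R(W, E) = -7*E
X(n) = -4 + √n (X(n) = -4 + √(-5*0 + n) = -4 + √(0 + n) = -4 + √n)
√(-45*X(R(6, -3))*33 - 1*3086365) = √(-45*(-4 + √(-7*(-3)))*33 - 1*3086365) = √(-45*(-4 + √21)*33 - 3086365) = √((180 - 45*√21)*33 - 3086365) = √((5940 - 1485*√21) - 3086365) = √(-3080425 - 1485*√21)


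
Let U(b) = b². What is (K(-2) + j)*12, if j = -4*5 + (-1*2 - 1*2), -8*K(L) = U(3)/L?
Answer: -1125/4 ≈ -281.25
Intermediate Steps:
K(L) = -9/(8*L) (K(L) = -3²/(8*L) = -9/(8*L))
j = -24 (j = -20 + (-2 - 2) = -20 - 4 = -24)
(K(-2) + j)*12 = (-9/8/(-2) - 24)*12 = (-9/8*(-½) - 24)*12 = (9/16 - 24)*12 = -375/16*12 = -1125/4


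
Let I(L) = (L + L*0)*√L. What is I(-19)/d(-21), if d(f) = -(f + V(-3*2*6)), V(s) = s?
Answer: -I*√19/3 ≈ -1.453*I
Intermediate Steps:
I(L) = L^(3/2) (I(L) = (L + 0)*√L = L*√L = L^(3/2))
d(f) = 36 - f (d(f) = -(f - 3*2*6) = -(f - 6*6) = -(f - 36) = -(-36 + f) = 36 - f)
I(-19)/d(-21) = (-19)^(3/2)/(36 - 1*(-21)) = (-19*I*√19)/(36 + 21) = -19*I*√19/57 = -19*I*√19*(1/57) = -I*√19/3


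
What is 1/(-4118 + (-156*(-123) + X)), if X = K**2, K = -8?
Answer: 1/15134 ≈ 6.6076e-5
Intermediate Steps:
X = 64 (X = (-8)**2 = 64)
1/(-4118 + (-156*(-123) + X)) = 1/(-4118 + (-156*(-123) + 64)) = 1/(-4118 + (19188 + 64)) = 1/(-4118 + 19252) = 1/15134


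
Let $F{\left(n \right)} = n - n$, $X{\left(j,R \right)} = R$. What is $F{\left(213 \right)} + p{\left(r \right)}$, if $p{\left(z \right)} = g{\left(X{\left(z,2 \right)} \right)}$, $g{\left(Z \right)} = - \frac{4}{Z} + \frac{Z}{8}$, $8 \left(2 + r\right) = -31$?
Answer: $- \frac{7}{4} \approx -1.75$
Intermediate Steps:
$r = - \frac{47}{8}$ ($r = -2 + \frac{1}{8} \left(-31\right) = -2 - \frac{31}{8} = - \frac{47}{8} \approx -5.875$)
$g{\left(Z \right)} = - \frac{4}{Z} + \frac{Z}{8}$ ($g{\left(Z \right)} = - \frac{4}{Z} + Z \frac{1}{8} = - \frac{4}{Z} + \frac{Z}{8}$)
$F{\left(n \right)} = 0$
$p{\left(z \right)} = - \frac{7}{4}$ ($p{\left(z \right)} = - \frac{4}{2} + \frac{1}{8} \cdot 2 = \left(-4\right) \frac{1}{2} + \frac{1}{4} = -2 + \frac{1}{4} = - \frac{7}{4}$)
$F{\left(213 \right)} + p{\left(r \right)} = 0 - \frac{7}{4} = - \frac{7}{4}$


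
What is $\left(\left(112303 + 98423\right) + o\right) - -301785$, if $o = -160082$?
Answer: $352429$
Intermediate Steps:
$\left(\left(112303 + 98423\right) + o\right) - -301785 = \left(\left(112303 + 98423\right) - 160082\right) - -301785 = \left(210726 - 160082\right) + 301785 = 50644 + 301785 = 352429$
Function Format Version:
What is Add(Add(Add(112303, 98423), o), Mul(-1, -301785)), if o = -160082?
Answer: 352429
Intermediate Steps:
Add(Add(Add(112303, 98423), o), Mul(-1, -301785)) = Add(Add(Add(112303, 98423), -160082), Mul(-1, -301785)) = Add(Add(210726, -160082), 301785) = Add(50644, 301785) = 352429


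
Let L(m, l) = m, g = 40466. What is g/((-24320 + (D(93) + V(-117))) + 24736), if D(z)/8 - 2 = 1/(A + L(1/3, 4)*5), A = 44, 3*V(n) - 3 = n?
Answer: 2771921/27001 ≈ 102.66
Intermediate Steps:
V(n) = 1 + n/3
D(z) = 2216/137 (D(z) = 16 + 8/(44 + (1/3)*5) = 16 + 8/(44 + (1*(⅓))*5) = 16 + 8/(44 + (⅓)*5) = 16 + 8/(44 + 5/3) = 16 + 8/(137/3) = 16 + 8*(3/137) = 16 + 24/137 = 2216/137)
g/((-24320 + (D(93) + V(-117))) + 24736) = 40466/((-24320 + (2216/137 + (1 + (⅓)*(-117)))) + 24736) = 40466/((-24320 + (2216/137 + (1 - 39))) + 24736) = 40466/((-24320 + (2216/137 - 38)) + 24736) = 40466/((-24320 - 2990/137) + 24736) = 40466/(-3334830/137 + 24736) = 40466/(54002/137) = 40466*(137/54002) = 2771921/27001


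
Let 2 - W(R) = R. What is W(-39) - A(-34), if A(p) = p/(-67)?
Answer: 2713/67 ≈ 40.493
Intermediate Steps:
W(R) = 2 - R
A(p) = -p/67 (A(p) = p*(-1/67) = -p/67)
W(-39) - A(-34) = (2 - 1*(-39)) - (-1)*(-34)/67 = (2 + 39) - 1*34/67 = 41 - 34/67 = 2713/67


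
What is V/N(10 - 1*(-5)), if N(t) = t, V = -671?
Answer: -671/15 ≈ -44.733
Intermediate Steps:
V/N(10 - 1*(-5)) = -671/(10 - 1*(-5)) = -671/(10 + 5) = -671/15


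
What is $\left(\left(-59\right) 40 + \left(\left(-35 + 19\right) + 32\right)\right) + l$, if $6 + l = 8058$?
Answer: $5708$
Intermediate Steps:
$l = 8052$ ($l = -6 + 8058 = 8052$)
$\left(\left(-59\right) 40 + \left(\left(-35 + 19\right) + 32\right)\right) + l = \left(\left(-59\right) 40 + \left(\left(-35 + 19\right) + 32\right)\right) + 8052 = \left(-2360 + \left(-16 + 32\right)\right) + 8052 = \left(-2360 + 16\right) + 8052 = -2344 + 8052 = 5708$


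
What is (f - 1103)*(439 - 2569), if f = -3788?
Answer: 10417830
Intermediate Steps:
(f - 1103)*(439 - 2569) = (-3788 - 1103)*(439 - 2569) = -4891*(-2130) = 10417830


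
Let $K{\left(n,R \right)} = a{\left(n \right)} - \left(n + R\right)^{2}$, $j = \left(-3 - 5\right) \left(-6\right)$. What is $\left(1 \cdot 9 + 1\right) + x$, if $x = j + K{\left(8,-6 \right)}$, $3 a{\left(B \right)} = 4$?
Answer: $\frac{166}{3} \approx 55.333$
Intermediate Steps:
$a{\left(B \right)} = \frac{4}{3}$ ($a{\left(B \right)} = \frac{1}{3} \cdot 4 = \frac{4}{3}$)
$j = 48$ ($j = \left(-8\right) \left(-6\right) = 48$)
$K{\left(n,R \right)} = \frac{4}{3} - \left(R + n\right)^{2}$ ($K{\left(n,R \right)} = \frac{4}{3} - \left(n + R\right)^{2} = \frac{4}{3} - \left(R + n\right)^{2}$)
$x = \frac{136}{3}$ ($x = 48 + \left(\frac{4}{3} - \left(-6 + 8\right)^{2}\right) = 48 + \left(\frac{4}{3} - 2^{2}\right) = 48 + \left(\frac{4}{3} - 4\right) = 48 - \frac{8}{3} = \frac{136}{3} \approx 45.333$)
$\left(1 \cdot 9 + 1\right) + x = \left(1 \cdot 9 + 1\right) + \frac{136}{3} = \left(9 + 1\right) + \frac{136}{3} = 10 + \frac{136}{3} = \frac{166}{3}$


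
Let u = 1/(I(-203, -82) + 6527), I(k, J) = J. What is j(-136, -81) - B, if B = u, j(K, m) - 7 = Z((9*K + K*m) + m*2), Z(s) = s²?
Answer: 597689365614/6445 ≈ 9.2737e+7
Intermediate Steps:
j(K, m) = 7 + (2*m + 9*K + K*m)² (j(K, m) = 7 + ((9*K + K*m) + m*2)² = 7 + ((9*K + K*m) + 2*m)² = 7 + (2*m + 9*K + K*m)²)
u = 1/6445 (u = 1/(-82 + 6527) = 1/6445 ≈ 0.00015516)
B = 1/6445 ≈ 0.00015516
j(-136, -81) - B = (7 + (2*(-81) + 9*(-136) - 136*(-81))²) - 1*1/6445 = (7 + (-162 - 1224 + 11016)²) - 1/6445 = (7 + 9630²) - 1/6445 = (7 + 92736900) - 1/6445 = 92736907 - 1/6445 = 597689365614/6445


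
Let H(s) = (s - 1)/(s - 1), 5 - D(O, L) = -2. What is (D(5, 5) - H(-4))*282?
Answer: 1692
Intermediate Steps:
D(O, L) = 7 (D(O, L) = 5 - 1*(-2) = 5 + 2 = 7)
H(s) = 1 (H(s) = (-1 + s)/(-1 + s) = 1)
(D(5, 5) - H(-4))*282 = (7 - 1*1)*282 = (7 - 1)*282 = 6*282 = 1692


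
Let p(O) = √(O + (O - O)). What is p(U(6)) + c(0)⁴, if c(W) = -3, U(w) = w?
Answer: 81 + √6 ≈ 83.449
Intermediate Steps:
p(O) = √O (p(O) = √(O + 0) = √O)
p(U(6)) + c(0)⁴ = √6 + (-3)⁴ = √6 + 81 = 81 + √6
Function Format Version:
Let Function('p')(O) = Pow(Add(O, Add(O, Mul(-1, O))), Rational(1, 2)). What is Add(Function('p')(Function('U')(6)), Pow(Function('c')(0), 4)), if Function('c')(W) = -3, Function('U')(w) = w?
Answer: Add(81, Pow(6, Rational(1, 2))) ≈ 83.449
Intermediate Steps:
Function('p')(O) = Pow(O, Rational(1, 2)) (Function('p')(O) = Pow(Add(O, 0), Rational(1, 2)) = Pow(O, Rational(1, 2)))
Add(Function('p')(Function('U')(6)), Pow(Function('c')(0), 4)) = Add(Pow(6, Rational(1, 2)), Pow(-3, 4)) = Add(Pow(6, Rational(1, 2)), 81) = Add(81, Pow(6, Rational(1, 2)))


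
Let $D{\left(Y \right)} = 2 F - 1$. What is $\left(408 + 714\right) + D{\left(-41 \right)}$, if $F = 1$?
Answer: $1123$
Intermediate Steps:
$D{\left(Y \right)} = 1$ ($D{\left(Y \right)} = 2 \cdot 1 - 1 = 2 - 1 = 1$)
$\left(408 + 714\right) + D{\left(-41 \right)} = \left(408 + 714\right) + 1 = 1122 + 1 = 1123$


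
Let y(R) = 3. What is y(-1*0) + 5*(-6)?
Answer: -27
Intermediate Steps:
y(-1*0) + 5*(-6) = 3 + 5*(-6) = 3 - 30 = -27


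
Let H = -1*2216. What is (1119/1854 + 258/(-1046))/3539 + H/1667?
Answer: -2534588930617/1906805194782 ≈ -1.3292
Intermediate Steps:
H = -2216
(1119/1854 + 258/(-1046))/3539 + H/1667 = (1119/1854 + 258/(-1046))/3539 - 2216/1667 = (1119*(1/1854) + 258*(-1/1046))*(1/3539) - 2216*1/1667 = (373/618 - 129/523)*(1/3539) - 2216/1667 = (115357/323214)*(1/3539) - 2216/1667 = 115357/1143854346 - 2216/1667 = -2534588930617/1906805194782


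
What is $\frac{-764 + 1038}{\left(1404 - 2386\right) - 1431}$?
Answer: $- \frac{274}{2413} \approx -0.11355$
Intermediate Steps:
$\frac{-764 + 1038}{\left(1404 - 2386\right) - 1431} = \frac{274}{-982 - 1431} = \frac{274}{-2413} = 274 \left(- \frac{1}{2413}\right) = - \frac{274}{2413}$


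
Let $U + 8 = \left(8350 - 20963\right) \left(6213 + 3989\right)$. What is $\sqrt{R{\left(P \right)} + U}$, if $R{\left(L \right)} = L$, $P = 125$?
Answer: $i \sqrt{128677709} \approx 11344.0 i$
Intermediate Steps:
$U = -128677834$ ($U = -8 + \left(8350 - 20963\right) \left(6213 + 3989\right) = -8 - 128677826 = -128677834$)
$\sqrt{R{\left(P \right)} + U} = \sqrt{125 - 128677834} = \sqrt{-128677709} = i \sqrt{128677709}$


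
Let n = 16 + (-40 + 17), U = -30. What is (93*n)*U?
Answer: 19530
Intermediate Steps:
n = -7 (n = 16 - 23 = -7)
(93*n)*U = (93*(-7))*(-30) = -651*(-30) = 19530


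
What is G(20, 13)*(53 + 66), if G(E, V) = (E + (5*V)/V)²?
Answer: 74375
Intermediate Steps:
G(E, V) = (5 + E)² (G(E, V) = (E + 5)² = (5 + E)²)
G(20, 13)*(53 + 66) = (5 + 20)²*(53 + 66) = 25²*119 = 625*119 = 74375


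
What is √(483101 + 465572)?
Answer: √948673 ≈ 974.00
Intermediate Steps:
√(483101 + 465572) = √948673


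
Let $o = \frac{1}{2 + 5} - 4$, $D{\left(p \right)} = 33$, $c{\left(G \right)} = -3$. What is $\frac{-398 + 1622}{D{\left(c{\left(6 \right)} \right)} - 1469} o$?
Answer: $\frac{8262}{2513} \approx 3.2877$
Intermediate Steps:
$o = - \frac{27}{7}$ ($o = \frac{1}{7} - 4 = - \frac{27}{7} \approx -3.8571$)
$\frac{-398 + 1622}{D{\left(c{\left(6 \right)} \right)} - 1469} o = \frac{-398 + 1622}{33 - 1469} \left(- \frac{27}{7}\right) = \frac{1224}{-1436} \left(- \frac{27}{7}\right) = 1224 \left(- \frac{1}{1436}\right) \left(- \frac{27}{7}\right) = \left(- \frac{306}{359}\right) \left(- \frac{27}{7}\right) = \frac{8262}{2513}$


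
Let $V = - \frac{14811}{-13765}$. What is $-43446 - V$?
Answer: $- \frac{598049001}{13765} \approx -43447.0$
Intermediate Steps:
$V = \frac{14811}{13765}$ ($V = \left(-14811\right) \left(- \frac{1}{13765}\right) = \frac{14811}{13765} \approx 1.076$)
$-43446 - V = -43446 - \frac{14811}{13765} = - \frac{598049001}{13765}$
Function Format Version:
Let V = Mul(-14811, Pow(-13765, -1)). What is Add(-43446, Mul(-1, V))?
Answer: Rational(-598049001, 13765) ≈ -43447.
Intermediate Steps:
V = Rational(14811, 13765) (V = Mul(-14811, Rational(-1, 13765)) = Rational(14811, 13765) ≈ 1.0760)
Add(-43446, Mul(-1, V)) = Add(-43446, Mul(-1, Rational(14811, 13765))) = Add(-43446, Rational(-14811, 13765)) = Rational(-598049001, 13765)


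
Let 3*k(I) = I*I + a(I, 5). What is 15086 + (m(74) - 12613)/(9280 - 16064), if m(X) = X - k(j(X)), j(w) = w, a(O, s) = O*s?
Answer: 307073735/20352 ≈ 15088.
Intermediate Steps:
k(I) = I²/3 + 5*I/3 (k(I) = (I*I + I*5)/3 = (I² + 5*I)/3 = I²/3 + 5*I/3)
m(X) = X - X*(5 + X)/3
15086 + (m(74) - 12613)/(9280 - 16064) = 15086 + ((⅓)*74*(-2 - 1*74) - 12613)/(9280 - 16064) = 15086 + ((⅓)*74*(-2 - 74) - 12613)/(-6784) = 15086 + ((⅓)*74*(-76) - 12613)*(-1/6784) = 15086 + (-5624/3 - 12613)*(-1/6784) = 15086 - 43463/3*(-1/6784) = 15086 + 43463/20352 = 307073735/20352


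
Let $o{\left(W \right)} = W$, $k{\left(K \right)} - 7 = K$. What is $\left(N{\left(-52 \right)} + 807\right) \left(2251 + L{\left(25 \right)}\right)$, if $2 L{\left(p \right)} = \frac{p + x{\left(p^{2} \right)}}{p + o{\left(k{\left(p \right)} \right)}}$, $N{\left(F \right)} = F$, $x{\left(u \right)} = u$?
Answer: $\frac{97117160}{57} \approx 1.7038 \cdot 10^{6}$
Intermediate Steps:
$k{\left(K \right)} = 7 + K$
$L{\left(p \right)} = \frac{p + p^{2}}{2 \left(7 + 2 p\right)}$ ($L{\left(p \right)} = \frac{\left(p + p^{2}\right) \frac{1}{p + \left(7 + p\right)}}{2} = \frac{\left(p + p^{2}\right) \frac{1}{7 + 2 p}}{2} = \frac{\frac{1}{7 + 2 p} \left(p + p^{2}\right)}{2} = \frac{p + p^{2}}{2 \left(7 + 2 p\right)}$)
$\left(N{\left(-52 \right)} + 807\right) \left(2251 + L{\left(25 \right)}\right) = \left(-52 + 807\right) \left(2251 + \frac{1}{2} \cdot 25 \frac{1}{7 + 2 \cdot 25} \left(1 + 25\right)\right) = 755 \left(2251 + \frac{1}{2} \cdot 25 \frac{1}{7 + 50} \cdot 26\right) = 755 \left(2251 + \frac{1}{2} \cdot 25 \cdot \frac{1}{57} \cdot 26\right) = 755 \left(2251 + \frac{325}{57}\right) = 755 \cdot \frac{128632}{57} = \frac{97117160}{57}$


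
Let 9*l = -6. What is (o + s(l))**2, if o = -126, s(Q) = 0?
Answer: 15876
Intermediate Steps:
l = -2/3 (l = (1/9)*(-6) = -2/3 ≈ -0.66667)
(o + s(l))**2 = (-126 + 0)**2 = (-126)**2 = 15876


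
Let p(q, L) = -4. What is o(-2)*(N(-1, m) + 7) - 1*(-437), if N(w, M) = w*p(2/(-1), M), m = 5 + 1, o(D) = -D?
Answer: 459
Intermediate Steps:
m = 6
N(w, M) = -4*w (N(w, M) = w*(-4) = -4*w)
o(-2)*(N(-1, m) + 7) - 1*(-437) = (-1*(-2))*(-4*(-1) + 7) - 1*(-437) = 2*(4 + 7) + 437 = 2*11 + 437 = 22 + 437 = 459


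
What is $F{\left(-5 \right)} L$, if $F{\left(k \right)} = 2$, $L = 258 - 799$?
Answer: $-1082$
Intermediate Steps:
$L = -541$
$F{\left(-5 \right)} L = 2 \left(-541\right) = -1082$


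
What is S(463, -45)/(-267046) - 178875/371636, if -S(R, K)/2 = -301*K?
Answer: -355662585/936263276 ≈ -0.37987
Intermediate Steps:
S(R, K) = 602*K (S(R, K) = -(-602)*K = 602*K)
S(463, -45)/(-267046) - 178875/371636 = (602*(-45))/(-267046) - 178875/371636 = -27090*(-1/267046) - 178875*1/371636 = 13545/133523 - 3375/7012 = -355662585/936263276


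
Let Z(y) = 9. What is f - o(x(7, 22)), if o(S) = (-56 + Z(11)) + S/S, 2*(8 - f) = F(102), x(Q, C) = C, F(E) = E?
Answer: 3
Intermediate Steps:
f = -43 (f = 8 - 1/2*102 = 8 - 51 = -43)
o(S) = -46 (o(S) = (-56 + 9) + S/S = -47 + 1 = -46)
f - o(x(7, 22)) = -43 - 1*(-46) = -43 + 46 = 3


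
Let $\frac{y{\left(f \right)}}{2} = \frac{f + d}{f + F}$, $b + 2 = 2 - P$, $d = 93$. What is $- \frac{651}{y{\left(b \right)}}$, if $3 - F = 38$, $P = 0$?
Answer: $\frac{245}{2} \approx 122.5$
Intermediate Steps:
$F = -35$ ($F = 3 - 38 = -35$)
$b = 0$ ($b = -2 + \left(2 - 0\right) = -2 + \left(2 + 0\right) = -2 + 2 = 0$)
$y{\left(f \right)} = \frac{2 \left(93 + f\right)}{-35 + f}$ ($y{\left(f \right)} = 2 \frac{f + 93}{f - 35} = 2 \frac{93 + f}{-35 + f} = \frac{2 \left(93 + f\right)}{-35 + f}$)
$- \frac{651}{y{\left(b \right)}} = - \frac{651}{2 \frac{1}{-35 + 0} \left(93 + 0\right)} = - \frac{651}{2 \frac{1}{-35} \cdot 93} = - \frac{651}{2 \left(- \frac{1}{35}\right) 93} = - \frac{651}{- \frac{186}{35}} = \left(-651\right) \left(- \frac{35}{186}\right) = \frac{245}{2}$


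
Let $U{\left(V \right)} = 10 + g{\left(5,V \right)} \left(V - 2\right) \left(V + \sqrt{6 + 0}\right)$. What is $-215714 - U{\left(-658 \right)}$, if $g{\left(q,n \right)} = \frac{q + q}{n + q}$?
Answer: $- \frac{136524972}{653} - \frac{6600 \sqrt{6}}{653} \approx -2.091 \cdot 10^{5}$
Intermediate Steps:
$g{\left(q,n \right)} = \frac{2 q}{n + q}$
$U{\left(V \right)} = 10 + \frac{10 \left(-2 + V\right) \left(V + \sqrt{6}\right)}{5 + V}$ ($U{\left(V \right)} = 10 + 2 \cdot 5 \frac{1}{V + 5} \left(V - 2\right) \left(V + \sqrt{6 + 0}\right) = 10 + 2 \cdot 5 \frac{1}{5 + V} \left(-2 + V\right) \left(V + \sqrt{6}\right) = 10 + \frac{10}{5 + V} \left(-2 + V\right) \left(V + \sqrt{6}\right) = 10 + \frac{10 \left(-2 + V\right) \left(V + \sqrt{6}\right)}{5 + V}$)
$-215714 - U{\left(-658 \right)} = -215714 - \frac{10 \left(5 + \left(-658\right)^{2} - -658 - 2 \sqrt{6} - 658 \sqrt{6}\right)}{5 - 658} = -215714 - \frac{10 \left(5 + 432964 + 658 - 2 \sqrt{6} - 658 \sqrt{6}\right)}{-653} = -215714 - 10 \left(- \frac{1}{653}\right) \left(433627 - 660 \sqrt{6}\right) = -215714 - \left(- \frac{4336270}{653} + \frac{6600 \sqrt{6}}{653}\right) = -215714 + \left(\frac{4336270}{653} - \frac{6600 \sqrt{6}}{653}\right) = - \frac{136524972}{653} - \frac{6600 \sqrt{6}}{653}$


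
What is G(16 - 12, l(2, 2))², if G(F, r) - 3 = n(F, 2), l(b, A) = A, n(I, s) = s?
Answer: 25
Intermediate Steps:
G(F, r) = 5 (G(F, r) = 3 + 2 = 5)
G(16 - 12, l(2, 2))² = 5² = 25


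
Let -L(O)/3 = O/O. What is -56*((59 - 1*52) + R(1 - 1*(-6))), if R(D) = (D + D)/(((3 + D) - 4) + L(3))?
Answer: -1960/3 ≈ -653.33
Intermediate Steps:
L(O) = -3 (L(O) = -3*O/O = -3*1 = -3)
R(D) = 2*D/(-4 + D) (R(D) = (D + D)/(((3 + D) - 4) - 3) = (2*D)/((-1 + D) - 3) = (2*D)/(-4 + D) = 2*D/(-4 + D))
-56*((59 - 1*52) + R(1 - 1*(-6))) = -56*((59 - 1*52) + 2*(1 - 1*(-6))/(-4 + (1 - 1*(-6)))) = -56*((59 - 52) + 2*(1 + 6)/(-4 + (1 + 6))) = -56*(7 + 2*7/(-4 + 7)) = -56*(7 + 2*7/3) = -56*(7 + 2*7*(⅓)) = -56*(7 + 14/3) = -56*35/3 = -1960/3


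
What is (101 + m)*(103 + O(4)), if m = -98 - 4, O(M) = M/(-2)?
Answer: -101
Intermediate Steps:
O(M) = -M/2 (O(M) = M*(-1/2) = -M/2)
m = -102
(101 + m)*(103 + O(4)) = (101 - 102)*(103 - 1/2*4) = -(103 - 2) = -1*101 = -101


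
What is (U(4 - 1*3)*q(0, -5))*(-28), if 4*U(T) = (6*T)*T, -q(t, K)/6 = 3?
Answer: 756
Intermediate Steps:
q(t, K) = -18 (q(t, K) = -6*3 = -18)
U(T) = 3*T²/2 (U(T) = ((6*T)*T)/4 = (6*T²)/4 = 3*T²/2)
(U(4 - 1*3)*q(0, -5))*(-28) = ((3*(4 - 1*3)²/2)*(-18))*(-28) = ((3*(4 - 3)²/2)*(-18))*(-28) = (((3/2)*1²)*(-18))*(-28) = (((3/2)*1)*(-18))*(-28) = ((3/2)*(-18))*(-28) = -27*(-28) = 756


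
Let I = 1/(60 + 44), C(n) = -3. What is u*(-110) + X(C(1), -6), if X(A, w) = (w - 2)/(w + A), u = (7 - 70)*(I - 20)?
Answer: -64833199/468 ≈ -1.3853e+5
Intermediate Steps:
I = 1/104 ≈ 0.0096154
u = 130977/104 (u = (7 - 70)*(1/104 - 20) = -63*(-2079/104) = 130977/104 ≈ 1259.4)
X(A, w) = (-2 + w)/(A + w)
u*(-110) + X(C(1), -6) = (130977/104)*(-110) + (-2 - 6)/(-3 - 6) = -7203735/52 - 8/(-9) = -7203735/52 - ⅑*(-8) = -7203735/52 + 8/9 = -64833199/468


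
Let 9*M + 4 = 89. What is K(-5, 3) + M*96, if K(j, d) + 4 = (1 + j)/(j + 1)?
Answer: 2711/3 ≈ 903.67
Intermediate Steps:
M = 85/9 (M = -4/9 + (1/9)*89 = -4/9 + 89/9 = 85/9 ≈ 9.4444)
K(j, d) = -3 (K(j, d) = -4 + (1 + j)/(j + 1) = -4 + (1 + j)/(1 + j) = -4 + 1 = -3)
K(-5, 3) + M*96 = -3 + (85/9)*96 = -3 + 2720/3 = 2711/3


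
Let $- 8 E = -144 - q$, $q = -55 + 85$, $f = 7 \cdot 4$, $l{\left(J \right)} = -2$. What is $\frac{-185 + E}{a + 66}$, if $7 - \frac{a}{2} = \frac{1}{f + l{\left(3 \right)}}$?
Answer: $- \frac{8489}{4156} \approx -2.0426$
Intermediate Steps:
$f = 28$
$q = 30$
$a = \frac{181}{13}$ ($a = 14 - \frac{2}{28 - 2} = 14 - \frac{2}{26} = 14 - \frac{1}{13} = \frac{181}{13} \approx 13.923$)
$E = \frac{87}{4}$ ($E = - \frac{-144 - 30}{8} = \left(- \frac{1}{8}\right) \left(-174\right) = \frac{87}{4} \approx 21.75$)
$\frac{-185 + E}{a + 66} = \frac{-185 + \frac{87}{4}}{\frac{181}{13} + 66} = - \frac{653}{4 \cdot \frac{1039}{13}} = \left(- \frac{653}{4}\right) \frac{13}{1039} = - \frac{8489}{4156}$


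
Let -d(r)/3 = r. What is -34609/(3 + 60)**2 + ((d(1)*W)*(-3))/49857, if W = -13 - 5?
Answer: -575381297/65960811 ≈ -8.7231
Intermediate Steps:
d(r) = -3*r
W = -18
-34609/(3 + 60)**2 + ((d(1)*W)*(-3))/49857 = -34609/(3 + 60)**2 + ((-3*1*(-18))*(-3))/49857 = -34609/(63**2) + (-3*(-18)*(-3))*(1/49857) = -34609/3969 + (54*(-3))*(1/49857) = -34609*1/3969 - 162*1/49857 = -34609/3969 - 54/16619 = -575381297/65960811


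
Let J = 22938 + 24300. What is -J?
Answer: -47238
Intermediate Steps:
J = 47238
-J = -1*47238 = -47238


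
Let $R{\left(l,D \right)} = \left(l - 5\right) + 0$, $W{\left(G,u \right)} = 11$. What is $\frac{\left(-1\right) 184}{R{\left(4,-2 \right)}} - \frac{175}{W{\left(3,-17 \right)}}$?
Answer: $\frac{1849}{11} \approx 168.09$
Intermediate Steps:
$R{\left(l,D \right)} = -5 + l$ ($R{\left(l,D \right)} = \left(-5 + l\right) + 0 = -5 + l$)
$\frac{\left(-1\right) 184}{R{\left(4,-2 \right)}} - \frac{175}{W{\left(3,-17 \right)}} = \frac{\left(-1\right) 184}{-5 + 4} - \frac{175}{11} = - \frac{184}{-1} - \frac{175}{11} = \left(-184\right) \left(-1\right) - \frac{175}{11} = 184 - \frac{175}{11} = \frac{1849}{11}$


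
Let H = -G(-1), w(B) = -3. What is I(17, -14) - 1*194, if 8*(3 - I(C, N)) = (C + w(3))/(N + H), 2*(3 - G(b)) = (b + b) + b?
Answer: -14127/74 ≈ -190.91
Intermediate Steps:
G(b) = 3 - 3*b/2 (G(b) = 3 - ((b + b) + b)/2 = 3 - (2*b + b)/2 = 3 - 3*b/2)
H = -9/2 (H = -(3 - 3/2*(-1)) = -(3 + 3/2) = -1*9/2 = -9/2 ≈ -4.5000)
I(C, N) = 3 - (-3 + C)/(8*(-9/2 + N)) (I(C, N) = 3 - (C - 3)/(8*(N - 9/2)) = 3 - (-3 + C)/(8*(-9/2 + N)))
I(17, -14) - 1*194 = (-105 - 1*17 + 24*(-14))/(4*(-9 + 2*(-14))) - 1*194 = (-105 - 17 - 336)/(4*(-9 - 28)) - 194 = (¼)*(-458)/(-37) - 194 = (¼)*(-1/37)*(-458) - 194 = 229/74 - 194 = -14127/74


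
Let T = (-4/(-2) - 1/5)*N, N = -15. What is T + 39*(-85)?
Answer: -3342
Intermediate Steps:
T = -27 (T = (-4/(-2) - 1/5)*(-15) = (-4*(-1/2) - 1*1/5)*(-15) = (2 - 1/5)*(-15) = (9/5)*(-15) = -27)
T + 39*(-85) = -27 + 39*(-85) = -27 - 3315 = -3342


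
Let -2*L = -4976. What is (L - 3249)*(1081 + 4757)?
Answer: -4442718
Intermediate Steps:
L = 2488 (L = -1/2*(-4976) = 2488)
(L - 3249)*(1081 + 4757) = (2488 - 3249)*(1081 + 4757) = -761*5838 = -4442718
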